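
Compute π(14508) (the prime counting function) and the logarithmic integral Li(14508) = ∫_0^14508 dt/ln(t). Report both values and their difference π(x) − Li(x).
π(14508) = 1699;  Li(14508) ≈ 1725.37;  π(x) − Li(x) ≈ -26.37.

Direct count of primes ≤ 14508 gives π(14508) = 1699. Numerical evaluation of the logarithmic integral gives Li(14508) ≈ 1725.37. The difference π(x) − Li(x) ≈ -26.37 is typically negative for small/moderate x (Li(x) overestimates), though Littlewood's theorem shows this sign changes infinitely often.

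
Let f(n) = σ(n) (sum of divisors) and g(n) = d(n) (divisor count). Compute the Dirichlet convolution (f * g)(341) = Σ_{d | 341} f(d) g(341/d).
(σ * d)(341) = 476

Divisors of 341: [1, 11, 31, 341]. For each d | 341:
  d = 1: σ(1) · d(341/1) = 1 · 4 = 4
  d = 11: σ(11) · d(341/11) = 12 · 2 = 24
  d = 31: σ(31) · d(341/31) = 32 · 2 = 64
  d = 341: σ(341) · d(341/341) = 384 · 1 = 384
Summing: (σ * d)(341) = 4 + 24 + 64 + 384 = 476.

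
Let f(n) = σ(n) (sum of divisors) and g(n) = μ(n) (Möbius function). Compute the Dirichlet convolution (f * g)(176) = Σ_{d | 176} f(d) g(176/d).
(σ * μ)(176) = 176

Divisors of 176: [1, 2, 4, 8, 11, 16, 22, 44, 88, 176]. For each d | 176:
  d = 1: σ(1) · μ(176/1) = 1 · 0 = 0
  d = 2: σ(2) · μ(176/2) = 3 · 0 = 0
  d = 4: σ(4) · μ(176/4) = 7 · 0 = 0
  d = 8: σ(8) · μ(176/8) = 15 · 1 = 15
  d = 11: σ(11) · μ(176/11) = 12 · 0 = 0
  d = 16: σ(16) · μ(176/16) = 31 · -1 = -31
  d = 22: σ(22) · μ(176/22) = 36 · 0 = 0
  d = 44: σ(44) · μ(176/44) = 84 · 0 = 0
  d = 88: σ(88) · μ(176/88) = 180 · -1 = -180
  d = 176: σ(176) · μ(176/176) = 372 · 1 = 372
Summing: (σ * μ)(176) = 0 + 0 + 0 + 15 + 0 + -31 + 0 + 0 + -180 + 372 = 176.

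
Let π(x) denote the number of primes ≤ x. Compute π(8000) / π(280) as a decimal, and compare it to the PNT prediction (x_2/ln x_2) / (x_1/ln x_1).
π(8000)/π(280) = 1007/59 ≈ 17.0678;  PNT prediction ≈ 17.9137.

π(280) = 59 and π(8000) = 1007, so π(8000)/π(280) ≈ 17.0678. The PNT-predicted ratio is (8000/ln(8000)) / (280/ln(280)) ≈ 17.9137. The two agree to within a few percent, as expected.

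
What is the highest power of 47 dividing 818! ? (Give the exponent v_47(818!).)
v_47(818!) = 17

Legendre's formula: v_p(n!) = Σ_{k ≥ 1} ⌊n / p^k⌋. For p = 47, n = 818, the terms are:
  ⌊818/47^1⌋ = ⌊818/47⌋ = 17
(the next term ⌊818/47^2⌋ = 0, terminating the sum). Summing: v_47(818!) = 17 = 17.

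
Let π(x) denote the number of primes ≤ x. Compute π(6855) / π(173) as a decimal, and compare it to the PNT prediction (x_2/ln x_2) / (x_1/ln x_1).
π(6855)/π(173) = 881/40 ≈ 22.0250;  PNT prediction ≈ 23.1180.

π(173) = 40 and π(6855) = 881, so π(6855)/π(173) ≈ 22.0250. The PNT-predicted ratio is (6855/ln(6855)) / (173/ln(173)) ≈ 23.1180. The two agree to within a few percent, as expected.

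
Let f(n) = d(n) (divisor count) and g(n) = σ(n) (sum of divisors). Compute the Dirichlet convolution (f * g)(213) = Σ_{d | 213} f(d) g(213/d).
(d * σ)(213) = 444

Divisors of 213: [1, 3, 71, 213]. For each d | 213:
  d = 1: d(1) · σ(213/1) = 1 · 288 = 288
  d = 3: d(3) · σ(213/3) = 2 · 72 = 144
  d = 71: d(71) · σ(213/71) = 2 · 4 = 8
  d = 213: d(213) · σ(213/213) = 4 · 1 = 4
Summing: (d * σ)(213) = 288 + 144 + 8 + 4 = 444.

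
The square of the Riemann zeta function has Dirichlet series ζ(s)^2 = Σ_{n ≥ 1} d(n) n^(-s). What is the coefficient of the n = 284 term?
d(284) = 6

ζ(s)^2 = (Σ 1/m^s)(Σ 1/k^s). The coefficient of 1/n^s in the product is the number of ordered pairs (m, k) with mk = n, which equals d(n). For n = 284, divisors are [1, 2, 4, 71, 142, 284], so d(284) = 6.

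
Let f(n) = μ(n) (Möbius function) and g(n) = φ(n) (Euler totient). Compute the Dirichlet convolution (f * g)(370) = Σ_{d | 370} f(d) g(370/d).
(μ * φ)(370) = 0

Divisors of 370: [1, 2, 5, 10, 37, 74, 185, 370]. For each d | 370:
  d = 1: μ(1) · φ(370/1) = 1 · 144 = 144
  d = 2: μ(2) · φ(370/2) = -1 · 144 = -144
  d = 5: μ(5) · φ(370/5) = -1 · 36 = -36
  d = 10: μ(10) · φ(370/10) = 1 · 36 = 36
  d = 37: μ(37) · φ(370/37) = -1 · 4 = -4
  d = 74: μ(74) · φ(370/74) = 1 · 4 = 4
  d = 185: μ(185) · φ(370/185) = 1 · 1 = 1
  d = 370: μ(370) · φ(370/370) = -1 · 1 = -1
Summing: (μ * φ)(370) = 144 + -144 + -36 + 36 + -4 + 4 + 1 + -1 = 0.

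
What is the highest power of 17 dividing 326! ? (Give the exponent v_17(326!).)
v_17(326!) = 20

Legendre's formula: v_p(n!) = Σ_{k ≥ 1} ⌊n / p^k⌋. For p = 17, n = 326, the terms are:
  ⌊326/17^1⌋ = ⌊326/17⌋ = 19
  ⌊326/17^2⌋ = ⌊326/289⌋ = 1
(the next term ⌊326/17^3⌋ = 0, terminating the sum). Summing: v_17(326!) = 19 + 1 = 20.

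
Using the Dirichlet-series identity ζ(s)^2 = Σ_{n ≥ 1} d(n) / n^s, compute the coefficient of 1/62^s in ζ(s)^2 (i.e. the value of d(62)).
d(62) = 4

ζ(s)^2 = (Σ 1/m^s)(Σ 1/k^s). The coefficient of 1/n^s in the product is the number of ordered pairs (m, k) with mk = n, which equals d(n). For n = 62, divisors are [1, 2, 31, 62], so d(62) = 4.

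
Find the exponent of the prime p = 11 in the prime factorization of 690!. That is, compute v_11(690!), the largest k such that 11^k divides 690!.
v_11(690!) = 67

Legendre's formula: v_p(n!) = Σ_{k ≥ 1} ⌊n / p^k⌋. For p = 11, n = 690, the terms are:
  ⌊690/11^1⌋ = ⌊690/11⌋ = 62
  ⌊690/11^2⌋ = ⌊690/121⌋ = 5
(the next term ⌊690/11^3⌋ = 0, terminating the sum). Summing: v_11(690!) = 62 + 5 = 67.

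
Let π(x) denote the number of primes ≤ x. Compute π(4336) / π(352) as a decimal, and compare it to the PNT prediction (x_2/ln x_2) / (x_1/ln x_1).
π(4336)/π(352) = 591/70 ≈ 8.4429;  PNT prediction ≈ 8.6247.

π(352) = 70 and π(4336) = 591, so π(4336)/π(352) ≈ 8.4429. The PNT-predicted ratio is (4336/ln(4336)) / (352/ln(352)) ≈ 8.6247. The two agree to within a few percent, as expected.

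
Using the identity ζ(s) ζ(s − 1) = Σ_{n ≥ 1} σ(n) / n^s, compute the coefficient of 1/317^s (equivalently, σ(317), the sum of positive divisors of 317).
σ(317) = 318

In the product (Σ m^0/m^s)(Σ k / k^s) = Σ (Σ_{d | n} d) / n^s, the coefficient of 1/n^s is σ(n) = Σ_{d | n} d. For n = 317, divisors are [1, 317]; summing: σ(317) = 318.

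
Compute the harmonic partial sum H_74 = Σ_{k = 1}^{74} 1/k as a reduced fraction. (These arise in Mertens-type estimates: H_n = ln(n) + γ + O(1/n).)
H_74 = 668934292077295215167676426926677/136851726813476721146087646859200

Direct summation: H_74 = 1 + 1/2 + ... + 1/74. The least common denominator is lcm(1, ..., 74) = 410555180440430163438262940577600; over this denominator the numerator is 410555180440430163438262940577600 + 205277590220215081719131470288800 + 136851726813476721146087646859200 + 102638795110107540859565735144400 + 82111036088086032687652588115520 + 68425863406738360573043823429600 + 58650740062918594776894705796800 + 51319397555053770429782867572200 + 45617242271158907048695882286400 + 41055518044043016343826294057760 + 37323198221857287585296630961600 + 34212931703369180286521911714800 + 31581167726186935649097149275200 + 29325370031459297388447352898400 + 27370345362695344229217529371840 + 25659698777526885214891433786100 + 24150304731790009614015467092800 + 22808621135579453524347941143200 + 21608167391601587549382260030400 + 20527759022021508171913147028880 + 19550246687639531592298235265600 + 18661599110928643792648315480800 + 17850225236540441888620127851200 + 17106465851684590143260955857400 + 16422207217617206537530517623104 + 15790583863093467824548574637600 + 15205747423719635682898627428800 + 14662685015729648694223676449200 + 14157075187601040118560791054400 + 13685172681347672114608764685920 + 13243715498078392368976223889600 + 12829849388763442607445716893050 + 12441066073952429195098876987200 + 12075152365895004807007733546400 + 11730148012583718955378941159360 + 11404310567789726762173970571600 + 11096085957849463876709809204800 + 10804083695800793774691130015200 + 10527055908728978549699049758400 + 10263879511010754085956573514440 + 10013540986351955205811291233600 + 9775123343819765796149117632800 + 9547794893963492172982859083200 + 9330799555464321896324157740400 + 9123448454231781409739176457280 + 8925112618270220944310063925600 + 8735216605115535392303466820800 + 8553232925842295071630477928700 + 8378677151845513539556386542400 + 8211103608808603268765258811552 + 8050101577263336538005155697600 + 7895291931546733912274287318800 + 7746324159253399310155904539200 + 7602873711859817841449313714400 + 7464639644371457517059326192320 + 7331342507864824347111838224600 + 7202722463867195849794086676800 + 7078537593800520059280395527200 + 6958562380346273956580727806400 + 6842586340673836057304382342960 + 6730412794105412515381359681600 + 6621857749039196184488111944800 + 6516748895879843864099411755200 + 6414924694381721303722858446525 + 6316233545237387129819429855040 + 6220533036976214597549438493600 + 6127689260304927812511387172800 + 6037576182947502403503866773200 + 5950075078846813962873375950400 + 5865074006291859477689470579680 + 5782467330146903710398069585600 + 5702155283894863381086985285800 + 5624043567677125526551547131200 + 5548042978924731938354904602400 = 2006802876231885645503029280780031, so H_74 = 2006802876231885645503029280780031/410555180440430163438262940577600; reducing by gcd(2006802876231885645503029280780031, 410555180440430163438262940577600) = 3 gives 668934292077295215167676426926677/136851726813476721146087646859200 ≈ 4.88802. (The PNT-adjacent estimate ln(74) + γ ≈ 4.88128 matches within O(1/n).)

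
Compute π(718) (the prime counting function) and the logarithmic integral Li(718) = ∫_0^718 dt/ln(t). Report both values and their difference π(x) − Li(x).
π(718) = 127;  Li(718) ≈ 135.83;  π(x) − Li(x) ≈ -8.83.

Direct count of primes ≤ 718 gives π(718) = 127. Numerical evaluation of the logarithmic integral gives Li(718) ≈ 135.83. The difference π(x) − Li(x) ≈ -8.83 is typically negative for small/moderate x (Li(x) overestimates), though Littlewood's theorem shows this sign changes infinitely often.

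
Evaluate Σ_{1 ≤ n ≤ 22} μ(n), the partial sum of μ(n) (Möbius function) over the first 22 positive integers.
Σ_{n ≤ 22} μ(n) = -1

Compute μ(n) for each 1 ≤ n ≤ 22: μ(1) = 1, μ(2) = -1, μ(3) = -1, μ(4) = 0, μ(5) = -1, μ(6) = 1, μ(7) = -1, μ(8) = 0, μ(9) = 0, μ(10) = 1, μ(11) = -1, μ(12) = 0, μ(13) = -1, μ(14) = 1, μ(15) = 1, μ(16) = 0, μ(17) = -1, μ(18) = 0, μ(19) = -1, μ(20) = 0, μ(21) = 1, μ(22) = 1. Summing all 22 values: -1. (Mertens function M(x) = Σ_{n ≤ x} μ(n); on average M(x) should be small (PNT ⟺ M(x) = o(x)).)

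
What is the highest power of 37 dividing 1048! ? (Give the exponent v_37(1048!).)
v_37(1048!) = 28

Legendre's formula: v_p(n!) = Σ_{k ≥ 1} ⌊n / p^k⌋. For p = 37, n = 1048, the terms are:
  ⌊1048/37^1⌋ = ⌊1048/37⌋ = 28
(the next term ⌊1048/37^2⌋ = 0, terminating the sum). Summing: v_37(1048!) = 28 = 28.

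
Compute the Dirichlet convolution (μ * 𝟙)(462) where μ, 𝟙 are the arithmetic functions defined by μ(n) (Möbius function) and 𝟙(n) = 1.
(μ * 𝟙)(462) = 0

Divisors of 462: [1, 2, 3, 6, 7, 11, 14, 21, 22, 33, 42, 66, 77, 154, 231, 462]. For each d | 462:
  d = 1: μ(1) · 𝟙(462/1) = 1 · 1 = 1
  d = 2: μ(2) · 𝟙(462/2) = -1 · 1 = -1
  d = 3: μ(3) · 𝟙(462/3) = -1 · 1 = -1
  d = 6: μ(6) · 𝟙(462/6) = 1 · 1 = 1
  d = 7: μ(7) · 𝟙(462/7) = -1 · 1 = -1
  d = 11: μ(11) · 𝟙(462/11) = -1 · 1 = -1
  d = 14: μ(14) · 𝟙(462/14) = 1 · 1 = 1
  d = 21: μ(21) · 𝟙(462/21) = 1 · 1 = 1
  d = 22: μ(22) · 𝟙(462/22) = 1 · 1 = 1
  d = 33: μ(33) · 𝟙(462/33) = 1 · 1 = 1
  d = 42: μ(42) · 𝟙(462/42) = -1 · 1 = -1
  d = 66: μ(66) · 𝟙(462/66) = -1 · 1 = -1
  d = 77: μ(77) · 𝟙(462/77) = 1 · 1 = 1
  d = 154: μ(154) · 𝟙(462/154) = -1 · 1 = -1
  d = 231: μ(231) · 𝟙(462/231) = -1 · 1 = -1
  d = 462: μ(462) · 𝟙(462/462) = 1 · 1 = 1
Summing: (μ * 𝟙)(462) = 1 + -1 + -1 + 1 + -1 + -1 + 1 + 1 + 1 + 1 + -1 + -1 + 1 + -1 + -1 + 1 = 0.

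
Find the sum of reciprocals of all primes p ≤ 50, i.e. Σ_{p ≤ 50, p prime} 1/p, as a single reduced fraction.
Σ 1/p = 1021729465586766997/614889782588491410

π(50) = 15, so the primes ≤ 50 are [2, 3, 5, 7, 11, 13, 17, 19, 23, 29, 31, 37, 41, 43, 47]. Summing 1/p over these primes: 1021729465586766997/614889782588491410 ≈ 1.6616. Mertens estimate ln ln(50) + 0.2615 ≈ 1.6256.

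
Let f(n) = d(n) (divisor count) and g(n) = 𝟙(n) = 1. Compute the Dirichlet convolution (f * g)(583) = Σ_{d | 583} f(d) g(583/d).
(d * 𝟙)(583) = 9

Divisors of 583: [1, 11, 53, 583]. For each d | 583:
  d = 1: d(1) · 𝟙(583/1) = 1 · 1 = 1
  d = 11: d(11) · 𝟙(583/11) = 2 · 1 = 2
  d = 53: d(53) · 𝟙(583/53) = 2 · 1 = 2
  d = 583: d(583) · 𝟙(583/583) = 4 · 1 = 4
Summing: (d * 𝟙)(583) = 1 + 2 + 2 + 4 = 9.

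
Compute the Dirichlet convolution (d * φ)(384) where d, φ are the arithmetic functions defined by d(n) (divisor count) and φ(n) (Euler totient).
(d * φ)(384) = 1020

Divisors of 384: [1, 2, 3, 4, 6, 8, 12, 16, 24, 32, 48, 64, 96, 128, 192, 384]. For each d | 384:
  d = 1: d(1) · φ(384/1) = 1 · 128 = 128
  d = 2: d(2) · φ(384/2) = 2 · 64 = 128
  d = 3: d(3) · φ(384/3) = 2 · 64 = 128
  d = 4: d(4) · φ(384/4) = 3 · 32 = 96
  d = 6: d(6) · φ(384/6) = 4 · 32 = 128
  d = 8: d(8) · φ(384/8) = 4 · 16 = 64
  d = 12: d(12) · φ(384/12) = 6 · 16 = 96
  d = 16: d(16) · φ(384/16) = 5 · 8 = 40
  d = 24: d(24) · φ(384/24) = 8 · 8 = 64
  d = 32: d(32) · φ(384/32) = 6 · 4 = 24
  d = 48: d(48) · φ(384/48) = 10 · 4 = 40
  d = 64: d(64) · φ(384/64) = 7 · 2 = 14
  d = 96: d(96) · φ(384/96) = 12 · 2 = 24
  d = 128: d(128) · φ(384/128) = 8 · 2 = 16
  d = 192: d(192) · φ(384/192) = 14 · 1 = 14
  d = 384: d(384) · φ(384/384) = 16 · 1 = 16
Summing: (d * φ)(384) = 128 + 128 + 128 + 96 + 128 + 64 + 96 + 40 + 64 + 24 + 40 + 14 + 24 + 16 + 14 + 16 = 1020.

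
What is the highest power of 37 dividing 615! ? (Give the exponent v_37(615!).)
v_37(615!) = 16

Legendre's formula: v_p(n!) = Σ_{k ≥ 1} ⌊n / p^k⌋. For p = 37, n = 615, the terms are:
  ⌊615/37^1⌋ = ⌊615/37⌋ = 16
(the next term ⌊615/37^2⌋ = 0, terminating the sum). Summing: v_37(615!) = 16 = 16.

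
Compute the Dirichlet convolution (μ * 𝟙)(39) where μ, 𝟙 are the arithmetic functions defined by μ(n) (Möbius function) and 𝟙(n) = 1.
(μ * 𝟙)(39) = 0

Divisors of 39: [1, 3, 13, 39]. For each d | 39:
  d = 1: μ(1) · 𝟙(39/1) = 1 · 1 = 1
  d = 3: μ(3) · 𝟙(39/3) = -1 · 1 = -1
  d = 13: μ(13) · 𝟙(39/13) = -1 · 1 = -1
  d = 39: μ(39) · 𝟙(39/39) = 1 · 1 = 1
Summing: (μ * 𝟙)(39) = 1 + -1 + -1 + 1 = 0.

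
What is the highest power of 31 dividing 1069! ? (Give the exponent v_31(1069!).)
v_31(1069!) = 35

Legendre's formula: v_p(n!) = Σ_{k ≥ 1} ⌊n / p^k⌋. For p = 31, n = 1069, the terms are:
  ⌊1069/31^1⌋ = ⌊1069/31⌋ = 34
  ⌊1069/31^2⌋ = ⌊1069/961⌋ = 1
(the next term ⌊1069/31^3⌋ = 0, terminating the sum). Summing: v_31(1069!) = 34 + 1 = 35.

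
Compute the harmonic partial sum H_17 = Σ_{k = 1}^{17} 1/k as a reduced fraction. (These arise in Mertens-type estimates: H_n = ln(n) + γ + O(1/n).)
H_17 = 42142223/12252240

Direct summation: H_17 = 1 + 1/2 + ... + 1/17. The least common denominator is lcm(1, ..., 17) = 12252240; over this denominator the numerator is 12252240 + 6126120 + 4084080 + 3063060 + 2450448 + 2042040 + 1750320 + 1531530 + 1361360 + 1225224 + 1113840 + 1021020 + 942480 + 875160 + 816816 + 765765 + 720720 = 42142223, so H_17 = 42142223/12252240 (already in lowest terms) ≈ 3.43955. (The PNT-adjacent estimate ln(17) + γ ≈ 3.41043 matches within O(1/n).)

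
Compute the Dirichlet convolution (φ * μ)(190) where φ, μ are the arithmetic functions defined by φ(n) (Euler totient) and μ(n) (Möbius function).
(φ * μ)(190) = 0

Divisors of 190: [1, 2, 5, 10, 19, 38, 95, 190]. For each d | 190:
  d = 1: φ(1) · μ(190/1) = 1 · -1 = -1
  d = 2: φ(2) · μ(190/2) = 1 · 1 = 1
  d = 5: φ(5) · μ(190/5) = 4 · 1 = 4
  d = 10: φ(10) · μ(190/10) = 4 · -1 = -4
  d = 19: φ(19) · μ(190/19) = 18 · 1 = 18
  d = 38: φ(38) · μ(190/38) = 18 · -1 = -18
  d = 95: φ(95) · μ(190/95) = 72 · -1 = -72
  d = 190: φ(190) · μ(190/190) = 72 · 1 = 72
Summing: (φ * μ)(190) = -1 + 1 + 4 + -4 + 18 + -18 + -72 + 72 = 0.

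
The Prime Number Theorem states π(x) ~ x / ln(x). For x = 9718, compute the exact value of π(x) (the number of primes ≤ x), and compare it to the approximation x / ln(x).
π(9718) = 1197;  x/ln(x) ≈ 1058.41;  relative error ≈ 11.58%.

Directly count primes up to 9718: π(9718) = 1197. The PNT approximation gives 9718/ln(9718) ≈ 9718/9.18174 ≈ 1058.41. Relative error (π(x) − x/ln(x)) / π(x) ≈ 11.58%; the approximation is known to undercount slightly (Li(x) is a better estimate).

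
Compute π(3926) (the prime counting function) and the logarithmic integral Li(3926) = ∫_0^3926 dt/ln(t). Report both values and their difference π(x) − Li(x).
π(3926) = 544;  Li(3926) ≈ 556.43;  π(x) − Li(x) ≈ -12.43.

Direct count of primes ≤ 3926 gives π(3926) = 544. Numerical evaluation of the logarithmic integral gives Li(3926) ≈ 556.43. The difference π(x) − Li(x) ≈ -12.43 is typically negative for small/moderate x (Li(x) overestimates), though Littlewood's theorem shows this sign changes infinitely often.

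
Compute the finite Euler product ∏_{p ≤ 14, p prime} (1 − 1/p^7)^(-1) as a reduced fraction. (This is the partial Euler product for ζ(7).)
∏ = 3823532992398595385956921875/3791873603058129477401581447

The primes p ≤ 14 are [2, 3, 5, 7, 11, 13]. For each prime, (1 − 1/p^7)^(-1) = p^7 / (p^7 − 1). The product is (1 − 1/2^7)^(-1), (1 − 1/3^7)^(-1), (1 − 1/5^7)^(-1), (1 − 1/7^7)^(-1), (1 − 1/11^7)^(-1), (1 − 1/13^7)^(-1) = ∏ p^7 / (p^7 − 1) = 3823532992398595385956921875/3791873603058129477401581447.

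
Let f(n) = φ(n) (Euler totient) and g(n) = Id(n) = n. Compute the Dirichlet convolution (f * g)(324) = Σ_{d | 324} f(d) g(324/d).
(φ * Id)(324) = 2376

Divisors of 324: [1, 2, 3, 4, 6, 9, 12, 18, 27, 36, 54, 81, 108, 162, 324]. For each d | 324:
  d = 1: φ(1) · Id(324/1) = 1 · 324 = 324
  d = 2: φ(2) · Id(324/2) = 1 · 162 = 162
  d = 3: φ(3) · Id(324/3) = 2 · 108 = 216
  d = 4: φ(4) · Id(324/4) = 2 · 81 = 162
  d = 6: φ(6) · Id(324/6) = 2 · 54 = 108
  d = 9: φ(9) · Id(324/9) = 6 · 36 = 216
  d = 12: φ(12) · Id(324/12) = 4 · 27 = 108
  d = 18: φ(18) · Id(324/18) = 6 · 18 = 108
  d = 27: φ(27) · Id(324/27) = 18 · 12 = 216
  d = 36: φ(36) · Id(324/36) = 12 · 9 = 108
  d = 54: φ(54) · Id(324/54) = 18 · 6 = 108
  d = 81: φ(81) · Id(324/81) = 54 · 4 = 216
  d = 108: φ(108) · Id(324/108) = 36 · 3 = 108
  d = 162: φ(162) · Id(324/162) = 54 · 2 = 108
  d = 324: φ(324) · Id(324/324) = 108 · 1 = 108
Summing: (φ * Id)(324) = 324 + 162 + 216 + 162 + 108 + 216 + 108 + 108 + 216 + 108 + 108 + 216 + 108 + 108 + 108 = 2376.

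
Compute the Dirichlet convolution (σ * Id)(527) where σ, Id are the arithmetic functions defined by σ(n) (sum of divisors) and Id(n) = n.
(σ * Id)(527) = 2205

Divisors of 527: [1, 17, 31, 527]. For each d | 527:
  d = 1: σ(1) · Id(527/1) = 1 · 527 = 527
  d = 17: σ(17) · Id(527/17) = 18 · 31 = 558
  d = 31: σ(31) · Id(527/31) = 32 · 17 = 544
  d = 527: σ(527) · Id(527/527) = 576 · 1 = 576
Summing: (σ * Id)(527) = 527 + 558 + 544 + 576 = 2205.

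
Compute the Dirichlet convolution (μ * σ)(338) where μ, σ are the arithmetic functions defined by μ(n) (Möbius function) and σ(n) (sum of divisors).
(μ * σ)(338) = 338

Divisors of 338: [1, 2, 13, 26, 169, 338]. For each d | 338:
  d = 1: μ(1) · σ(338/1) = 1 · 549 = 549
  d = 2: μ(2) · σ(338/2) = -1 · 183 = -183
  d = 13: μ(13) · σ(338/13) = -1 · 42 = -42
  d = 26: μ(26) · σ(338/26) = 1 · 14 = 14
  d = 169: μ(169) · σ(338/169) = 0 · 3 = 0
  d = 338: μ(338) · σ(338/338) = 0 · 1 = 0
Summing: (μ * σ)(338) = 549 + -183 + -42 + 14 + 0 + 0 = 338.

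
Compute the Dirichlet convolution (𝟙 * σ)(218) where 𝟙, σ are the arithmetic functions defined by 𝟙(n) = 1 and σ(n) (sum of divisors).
(𝟙 * σ)(218) = 444

Divisors of 218: [1, 2, 109, 218]. For each d | 218:
  d = 1: 𝟙(1) · σ(218/1) = 1 · 330 = 330
  d = 2: 𝟙(2) · σ(218/2) = 1 · 110 = 110
  d = 109: 𝟙(109) · σ(218/109) = 1 · 3 = 3
  d = 218: 𝟙(218) · σ(218/218) = 1 · 1 = 1
Summing: (𝟙 * σ)(218) = 330 + 110 + 3 + 1 = 444.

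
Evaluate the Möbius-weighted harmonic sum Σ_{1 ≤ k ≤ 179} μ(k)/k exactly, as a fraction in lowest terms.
Σ μ(k)/k = -144087981517635476714028475868546320125145063113926500300851703048561/29819592777931214269172453467810429868925511217482600306406141434158090

Values of μ(k) for 1 ≤ k ≤ 179: μ(1) = 1, μ(2) = -1, μ(3) = -1, μ(5) = -1, μ(6) = 1, μ(7) = -1, μ(10) = 1, μ(11) = -1, μ(13) = -1, μ(14) = 1, μ(15) = 1, μ(17) = -1, μ(19) = -1, μ(21) = 1, μ(22) = 1, μ(23) = -1, μ(26) = 1, μ(29) = -1, μ(30) = -1, μ(31) = -1, μ(33) = 1, μ(34) = 1, μ(35) = 1, μ(37) = -1, μ(38) = 1, μ(39) = 1, μ(41) = -1, μ(42) = -1, μ(43) = -1, μ(46) = 1, μ(47) = -1, μ(51) = 1, μ(53) = -1, μ(55) = 1, μ(57) = 1, μ(58) = 1, μ(59) = -1, μ(61) = -1, μ(62) = 1, μ(65) = 1, μ(66) = -1, μ(67) = -1, μ(69) = 1, μ(70) = -1, μ(71) = -1, μ(73) = -1, μ(74) = 1, μ(77) = 1, μ(78) = -1, μ(79) = -1, μ(82) = 1, μ(83) = -1, μ(85) = 1, μ(86) = 1, μ(87) = 1, μ(89) = -1, μ(91) = 1, μ(93) = 1, μ(94) = 1, μ(95) = 1, μ(97) = -1, μ(101) = -1, μ(102) = -1, μ(103) = -1, μ(105) = -1, μ(106) = 1, μ(107) = -1, μ(109) = -1, μ(110) = -1, μ(111) = 1, μ(113) = -1, μ(114) = -1, μ(115) = 1, μ(118) = 1, μ(119) = 1, μ(122) = 1, μ(123) = 1, μ(127) = -1, μ(129) = 1, μ(130) = -1, μ(131) = -1, μ(133) = 1, μ(134) = 1, μ(137) = -1, μ(138) = -1, μ(139) = -1, μ(141) = 1, μ(142) = 1, μ(143) = 1, μ(145) = 1, μ(146) = 1, μ(149) = -1, μ(151) = -1, μ(154) = -1, μ(155) = 1, μ(157) = -1, μ(158) = 1, μ(159) = 1, μ(161) = 1, μ(163) = -1, μ(165) = -1, μ(166) = 1, μ(167) = -1, μ(170) = -1, μ(173) = -1, μ(174) = -1, μ(177) = 1, μ(178) = 1, μ(179) = -1, with μ = 0 on non-squarefree integers. Summing μ(k)/k for k where μ(k) ≠ 0 gives -144087981517635476714028475868546320125145063113926500300851703048561/29819592777931214269172453467810429868925511217482600306406141434158090 ≈ -0.0048. (PNT ⟺ this sum → 0 as n → ∞.)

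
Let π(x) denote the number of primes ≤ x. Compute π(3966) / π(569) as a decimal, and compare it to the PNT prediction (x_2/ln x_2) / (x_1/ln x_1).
π(3966)/π(569) = 548/104 ≈ 5.2692;  PNT prediction ≈ 5.3367.

π(569) = 104 and π(3966) = 548, so π(3966)/π(569) ≈ 5.2692. The PNT-predicted ratio is (3966/ln(3966)) / (569/ln(569)) ≈ 5.3367. The two agree to within a few percent, as expected.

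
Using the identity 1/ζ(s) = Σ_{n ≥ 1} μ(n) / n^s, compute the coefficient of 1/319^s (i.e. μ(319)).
μ(319) = 1

Factor n = 319 = 11 · 29. μ(n) = 0 if any exponent ≥ 2 (not squarefree); otherwise μ(n) = (−1)^{ω(n)} where ω(n) is the number of distinct prime factors. Applying: μ(319) = 1.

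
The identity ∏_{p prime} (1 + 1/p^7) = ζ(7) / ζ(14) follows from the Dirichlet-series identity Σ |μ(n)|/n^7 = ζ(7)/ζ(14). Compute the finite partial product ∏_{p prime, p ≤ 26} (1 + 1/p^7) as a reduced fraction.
∏ = 1213055423679013780431254747580653474818754487990016/1203084832226034935165248483197620256588271403484375

The primes p ≤ 26 are [2, 3, 5, 7, 11, 13, 17, 19, 23]. For each, (1 + 1/p^7) = (p^7 + 1)/p^7. Multiplying these fractions over p ∈ [2, 3, 5, 7, 11, 13, 17, 19, 23] gives 1213055423679013780431254747580653474818754487990016/1203084832226034935165248483197620256588271403484375. (In the limit P → ∞ this tends to ζ(7)/ζ(14).)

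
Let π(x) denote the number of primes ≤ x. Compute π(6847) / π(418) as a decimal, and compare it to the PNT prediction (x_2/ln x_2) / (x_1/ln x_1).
π(6847)/π(418) = 881/80 ≈ 11.0125;  PNT prediction ≈ 11.1943.

π(418) = 80 and π(6847) = 881, so π(6847)/π(418) ≈ 11.0125. The PNT-predicted ratio is (6847/ln(6847)) / (418/ln(418)) ≈ 11.1943. The two agree to within a few percent, as expected.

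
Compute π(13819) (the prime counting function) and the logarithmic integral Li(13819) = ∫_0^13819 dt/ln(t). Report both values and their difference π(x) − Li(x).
π(13819) = 1633;  Li(13819) ≈ 1653.29;  π(x) − Li(x) ≈ -20.29.

Direct count of primes ≤ 13819 gives π(13819) = 1633. Numerical evaluation of the logarithmic integral gives Li(13819) ≈ 1653.29. The difference π(x) − Li(x) ≈ -20.29 is typically negative for small/moderate x (Li(x) overestimates), though Littlewood's theorem shows this sign changes infinitely often.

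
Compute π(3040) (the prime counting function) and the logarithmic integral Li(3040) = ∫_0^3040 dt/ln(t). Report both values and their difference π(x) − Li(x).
π(3040) = 435;  Li(3040) ≈ 447.75;  π(x) − Li(x) ≈ -12.75.

Direct count of primes ≤ 3040 gives π(3040) = 435. Numerical evaluation of the logarithmic integral gives Li(3040) ≈ 447.75. The difference π(x) − Li(x) ≈ -12.75 is typically negative for small/moderate x (Li(x) overestimates), though Littlewood's theorem shows this sign changes infinitely often.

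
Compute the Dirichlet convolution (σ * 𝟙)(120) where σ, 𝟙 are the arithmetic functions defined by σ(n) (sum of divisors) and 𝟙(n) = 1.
(σ * 𝟙)(120) = 910

Divisors of 120: [1, 2, 3, 4, 5, 6, 8, 10, 12, 15, 20, 24, 30, 40, 60, 120]. For each d | 120:
  d = 1: σ(1) · 𝟙(120/1) = 1 · 1 = 1
  d = 2: σ(2) · 𝟙(120/2) = 3 · 1 = 3
  d = 3: σ(3) · 𝟙(120/3) = 4 · 1 = 4
  d = 4: σ(4) · 𝟙(120/4) = 7 · 1 = 7
  d = 5: σ(5) · 𝟙(120/5) = 6 · 1 = 6
  d = 6: σ(6) · 𝟙(120/6) = 12 · 1 = 12
  d = 8: σ(8) · 𝟙(120/8) = 15 · 1 = 15
  d = 10: σ(10) · 𝟙(120/10) = 18 · 1 = 18
  d = 12: σ(12) · 𝟙(120/12) = 28 · 1 = 28
  d = 15: σ(15) · 𝟙(120/15) = 24 · 1 = 24
  d = 20: σ(20) · 𝟙(120/20) = 42 · 1 = 42
  d = 24: σ(24) · 𝟙(120/24) = 60 · 1 = 60
  d = 30: σ(30) · 𝟙(120/30) = 72 · 1 = 72
  d = 40: σ(40) · 𝟙(120/40) = 90 · 1 = 90
  d = 60: σ(60) · 𝟙(120/60) = 168 · 1 = 168
  d = 120: σ(120) · 𝟙(120/120) = 360 · 1 = 360
Summing: (σ * 𝟙)(120) = 1 + 3 + 4 + 7 + 6 + 12 + 15 + 18 + 28 + 24 + 42 + 60 + 72 + 90 + 168 + 360 = 910.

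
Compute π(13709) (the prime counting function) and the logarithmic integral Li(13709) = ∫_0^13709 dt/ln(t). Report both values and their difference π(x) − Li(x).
π(13709) = 1621;  Li(13709) ≈ 1641.74;  π(x) − Li(x) ≈ -20.74.

Direct count of primes ≤ 13709 gives π(13709) = 1621. Numerical evaluation of the logarithmic integral gives Li(13709) ≈ 1641.74. The difference π(x) − Li(x) ≈ -20.74 is typically negative for small/moderate x (Li(x) overestimates), though Littlewood's theorem shows this sign changes infinitely often.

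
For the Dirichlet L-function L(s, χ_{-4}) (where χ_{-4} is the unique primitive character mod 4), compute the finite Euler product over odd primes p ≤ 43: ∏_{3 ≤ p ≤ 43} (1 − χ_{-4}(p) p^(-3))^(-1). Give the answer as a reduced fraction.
∏ = 53382899586415799670070183783895/55093305095879233542015487574016

The odd primes p ≤ 43 are [3, 5, 7, 11, 13, 17, 19, 23, 29, 31, 37, 41, 43]. For each, χ(p) = 1 if p ≡ 1 mod 4, χ(p) = −1 if p ≡ 3 mod 4. Taking (1 − χ(p)/p^3)^(-1) = p^3/(p^3 − χ(p)): (1 − (-1)/3^3)^(-1) · (1 − (1)/5^3)^(-1) · (1 − (-1)/7^3)^(-1) · (1 − (-1)/11^3)^(-1) · (1 − (1)/13^3)^(-1) · (1 − (1)/17^3)^(-1) · (1 − (-1)/19^3)^(-1) · (1 − (-1)/23^3)^(-1) · (1 − (1)/29^3)^(-1) · (1 − (-1)/31^3)^(-1) · (1 − (1)/37^3)^(-1) · (1 − (1)/41^3)^(-1) · (1 − (-1)/43^3)^(-1) = 53382899586415799670070183783895/55093305095879233542015487574016.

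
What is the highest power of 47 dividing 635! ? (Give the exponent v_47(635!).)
v_47(635!) = 13

Legendre's formula: v_p(n!) = Σ_{k ≥ 1} ⌊n / p^k⌋. For p = 47, n = 635, the terms are:
  ⌊635/47^1⌋ = ⌊635/47⌋ = 13
(the next term ⌊635/47^2⌋ = 0, terminating the sum). Summing: v_47(635!) = 13 = 13.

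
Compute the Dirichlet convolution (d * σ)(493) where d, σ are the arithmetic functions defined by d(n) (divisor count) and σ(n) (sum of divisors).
(d * σ)(493) = 640

Divisors of 493: [1, 17, 29, 493]. For each d | 493:
  d = 1: d(1) · σ(493/1) = 1 · 540 = 540
  d = 17: d(17) · σ(493/17) = 2 · 30 = 60
  d = 29: d(29) · σ(493/29) = 2 · 18 = 36
  d = 493: d(493) · σ(493/493) = 4 · 1 = 4
Summing: (d * σ)(493) = 540 + 60 + 36 + 4 = 640.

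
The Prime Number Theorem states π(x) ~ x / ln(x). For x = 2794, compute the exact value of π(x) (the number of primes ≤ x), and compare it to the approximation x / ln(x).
π(2794) = 406;  x/ln(x) ≈ 352.10;  relative error ≈ 13.28%.

Directly count primes up to 2794: π(2794) = 406. The PNT approximation gives 2794/ln(2794) ≈ 2794/7.93523 ≈ 352.10. Relative error (π(x) − x/ln(x)) / π(x) ≈ 13.28%; the approximation is known to undercount slightly (Li(x) is a better estimate).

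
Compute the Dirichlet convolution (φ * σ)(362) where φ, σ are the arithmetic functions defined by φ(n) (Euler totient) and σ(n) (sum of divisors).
(φ * σ)(362) = 1448

Divisors of 362: [1, 2, 181, 362]. For each d | 362:
  d = 1: φ(1) · σ(362/1) = 1 · 546 = 546
  d = 2: φ(2) · σ(362/2) = 1 · 182 = 182
  d = 181: φ(181) · σ(362/181) = 180 · 3 = 540
  d = 362: φ(362) · σ(362/362) = 180 · 1 = 180
Summing: (φ * σ)(362) = 546 + 182 + 540 + 180 = 1448.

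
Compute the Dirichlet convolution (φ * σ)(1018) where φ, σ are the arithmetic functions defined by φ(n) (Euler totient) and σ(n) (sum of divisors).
(φ * σ)(1018) = 4072

Divisors of 1018: [1, 2, 509, 1018]. For each d | 1018:
  d = 1: φ(1) · σ(1018/1) = 1 · 1530 = 1530
  d = 2: φ(2) · σ(1018/2) = 1 · 510 = 510
  d = 509: φ(509) · σ(1018/509) = 508 · 3 = 1524
  d = 1018: φ(1018) · σ(1018/1018) = 508 · 1 = 508
Summing: (φ * σ)(1018) = 1530 + 510 + 1524 + 508 = 4072.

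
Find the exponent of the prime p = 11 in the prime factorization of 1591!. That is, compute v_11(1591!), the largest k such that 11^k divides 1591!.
v_11(1591!) = 158

Legendre's formula: v_p(n!) = Σ_{k ≥ 1} ⌊n / p^k⌋. For p = 11, n = 1591, the terms are:
  ⌊1591/11^1⌋ = ⌊1591/11⌋ = 144
  ⌊1591/11^2⌋ = ⌊1591/121⌋ = 13
  ⌊1591/11^3⌋ = ⌊1591/1331⌋ = 1
(the next term ⌊1591/11^4⌋ = 0, terminating the sum). Summing: v_11(1591!) = 144 + 13 + 1 = 158.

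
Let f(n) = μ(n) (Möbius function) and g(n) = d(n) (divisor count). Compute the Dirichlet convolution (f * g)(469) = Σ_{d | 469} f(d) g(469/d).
(μ * d)(469) = 1

Divisors of 469: [1, 7, 67, 469]. For each d | 469:
  d = 1: μ(1) · d(469/1) = 1 · 4 = 4
  d = 7: μ(7) · d(469/7) = -1 · 2 = -2
  d = 67: μ(67) · d(469/67) = -1 · 2 = -2
  d = 469: μ(469) · d(469/469) = 1 · 1 = 1
Summing: (μ * d)(469) = 4 + -2 + -2 + 1 = 1.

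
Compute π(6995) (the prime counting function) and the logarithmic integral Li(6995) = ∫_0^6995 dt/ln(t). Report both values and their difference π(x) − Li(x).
π(6995) = 899;  Li(6995) ≈ 913.77;  π(x) − Li(x) ≈ -14.77.

Direct count of primes ≤ 6995 gives π(6995) = 899. Numerical evaluation of the logarithmic integral gives Li(6995) ≈ 913.77. The difference π(x) − Li(x) ≈ -14.77 is typically negative for small/moderate x (Li(x) overestimates), though Littlewood's theorem shows this sign changes infinitely often.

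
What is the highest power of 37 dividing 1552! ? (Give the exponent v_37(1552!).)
v_37(1552!) = 42

Legendre's formula: v_p(n!) = Σ_{k ≥ 1} ⌊n / p^k⌋. For p = 37, n = 1552, the terms are:
  ⌊1552/37^1⌋ = ⌊1552/37⌋ = 41
  ⌊1552/37^2⌋ = ⌊1552/1369⌋ = 1
(the next term ⌊1552/37^3⌋ = 0, terminating the sum). Summing: v_37(1552!) = 41 + 1 = 42.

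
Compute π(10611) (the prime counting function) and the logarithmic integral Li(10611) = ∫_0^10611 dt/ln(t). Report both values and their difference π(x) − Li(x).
π(10611) = 1294;  Li(10611) ≈ 1312.26;  π(x) − Li(x) ≈ -18.26.

Direct count of primes ≤ 10611 gives π(10611) = 1294. Numerical evaluation of the logarithmic integral gives Li(10611) ≈ 1312.26. The difference π(x) − Li(x) ≈ -18.26 is typically negative for small/moderate x (Li(x) overestimates), though Littlewood's theorem shows this sign changes infinitely often.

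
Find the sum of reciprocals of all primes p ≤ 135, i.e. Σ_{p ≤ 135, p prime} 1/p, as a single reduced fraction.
Σ 1/p = 980956909242278731029785409368357903506317057050081/525896479052627740771371797072411912900610967452630

π(135) = 32, so the primes ≤ 135 are [2, 3, 5, 7, 11, 13, 17, 19, 23, 29, 31, 37, 41, 43, 47, 53, 59, 61, 67, 71, 73, 79, 83, 89, 97, 101, 103, 107, 109, 113, 127, 131]. Summing 1/p over these primes: 980956909242278731029785409368357903506317057050081/525896479052627740771371797072411912900610967452630 ≈ 1.8653. Mertens estimate ln ln(135) + 0.2615 ≈ 1.8518.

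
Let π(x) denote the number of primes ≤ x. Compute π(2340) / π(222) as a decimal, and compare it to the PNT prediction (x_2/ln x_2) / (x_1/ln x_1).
π(2340)/π(222) = 346/47 ≈ 7.3617;  PNT prediction ≈ 7.3405.

π(222) = 47 and π(2340) = 346, so π(2340)/π(222) ≈ 7.3617. The PNT-predicted ratio is (2340/ln(2340)) / (222/ln(222)) ≈ 7.3405. The two agree to within a few percent, as expected.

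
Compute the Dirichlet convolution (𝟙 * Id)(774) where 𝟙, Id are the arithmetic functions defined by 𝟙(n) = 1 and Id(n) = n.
(𝟙 * Id)(774) = 1716

Divisors of 774: [1, 2, 3, 6, 9, 18, 43, 86, 129, 258, 387, 774]. For each d | 774:
  d = 1: 𝟙(1) · Id(774/1) = 1 · 774 = 774
  d = 2: 𝟙(2) · Id(774/2) = 1 · 387 = 387
  d = 3: 𝟙(3) · Id(774/3) = 1 · 258 = 258
  d = 6: 𝟙(6) · Id(774/6) = 1 · 129 = 129
  d = 9: 𝟙(9) · Id(774/9) = 1 · 86 = 86
  d = 18: 𝟙(18) · Id(774/18) = 1 · 43 = 43
  d = 43: 𝟙(43) · Id(774/43) = 1 · 18 = 18
  d = 86: 𝟙(86) · Id(774/86) = 1 · 9 = 9
  d = 129: 𝟙(129) · Id(774/129) = 1 · 6 = 6
  d = 258: 𝟙(258) · Id(774/258) = 1 · 3 = 3
  d = 387: 𝟙(387) · Id(774/387) = 1 · 2 = 2
  d = 774: 𝟙(774) · Id(774/774) = 1 · 1 = 1
Summing: (𝟙 * Id)(774) = 774 + 387 + 258 + 129 + 86 + 43 + 18 + 9 + 6 + 3 + 2 + 1 = 1716.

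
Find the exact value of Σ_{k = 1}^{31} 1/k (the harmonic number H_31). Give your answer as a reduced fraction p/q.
H_31 = 290774257297357/72201776446800

Direct summation: H_31 = 1 + 1/2 + ... + 1/31. The least common denominator is lcm(1, ..., 31) = 72201776446800; over this denominator the numerator is 72201776446800 + 36100888223400 + 24067258815600 + 18050444111700 + 14440355289360 + 12033629407800 + 10314539492400 + 9025222055850 + 8022419605200 + 7220177644680 + 6563797858800 + 6016814703900 + 5553982803600 + 5157269746200 + 4813451763120 + 4512611027925 + 4247163320400 + 4011209802600 + 3800093497200 + 3610088822340 + 3438179830800 + 3281898929400 + 3139207671600 + 3008407351950 + 2888071057872 + 2776991401800 + 2674139868400 + 2578634873100 + 2489716429200 + 2406725881560 + 2329089562800 = 290774257297357, so H_31 = 290774257297357/72201776446800 (already in lowest terms) ≈ 4.02725. (The PNT-adjacent estimate ln(31) + γ ≈ 4.01120 matches within O(1/n).)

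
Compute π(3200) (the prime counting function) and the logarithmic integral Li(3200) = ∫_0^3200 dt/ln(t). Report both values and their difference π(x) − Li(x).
π(3200) = 452;  Li(3200) ≈ 467.64;  π(x) − Li(x) ≈ -15.64.

Direct count of primes ≤ 3200 gives π(3200) = 452. Numerical evaluation of the logarithmic integral gives Li(3200) ≈ 467.64. The difference π(x) − Li(x) ≈ -15.64 is typically negative for small/moderate x (Li(x) overestimates), though Littlewood's theorem shows this sign changes infinitely often.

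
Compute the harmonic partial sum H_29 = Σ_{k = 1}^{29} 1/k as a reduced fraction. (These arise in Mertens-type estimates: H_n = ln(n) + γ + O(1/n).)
H_29 = 9227046511387/2329089562800

Direct summation: H_29 = 1 + 1/2 + ... + 1/29. The least common denominator is lcm(1, ..., 29) = 2329089562800; over this denominator the numerator is 2329089562800 + 1164544781400 + 776363187600 + 582272390700 + 465817912560 + 388181593800 + 332727080400 + 291136195350 + 258787729200 + 232908956280 + 211735414800 + 194090796900 + 179160735600 + 166363540200 + 155272637520 + 145568097675 + 137005268400 + 129393864600 + 122583661200 + 116454478140 + 110909026800 + 105867707400 + 101264763600 + 97045398450 + 93163582512 + 89580367800 + 86262576400 + 83181770100 + 80313433200 = 9227046511387, so H_29 = 9227046511387/2329089562800 (already in lowest terms) ≈ 3.96165. (The PNT-adjacent estimate ln(29) + γ ≈ 3.94451 matches within O(1/n).)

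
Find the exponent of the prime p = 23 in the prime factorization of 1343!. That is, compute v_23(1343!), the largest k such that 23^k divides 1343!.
v_23(1343!) = 60

Legendre's formula: v_p(n!) = Σ_{k ≥ 1} ⌊n / p^k⌋. For p = 23, n = 1343, the terms are:
  ⌊1343/23^1⌋ = ⌊1343/23⌋ = 58
  ⌊1343/23^2⌋ = ⌊1343/529⌋ = 2
(the next term ⌊1343/23^3⌋ = 0, terminating the sum). Summing: v_23(1343!) = 58 + 2 = 60.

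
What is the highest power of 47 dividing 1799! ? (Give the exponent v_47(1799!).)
v_47(1799!) = 38

Legendre's formula: v_p(n!) = Σ_{k ≥ 1} ⌊n / p^k⌋. For p = 47, n = 1799, the terms are:
  ⌊1799/47^1⌋ = ⌊1799/47⌋ = 38
(the next term ⌊1799/47^2⌋ = 0, terminating the sum). Summing: v_47(1799!) = 38 = 38.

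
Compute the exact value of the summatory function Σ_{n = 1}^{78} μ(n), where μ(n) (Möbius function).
Σ_{n ≤ 78} μ(n) = -3

Compute μ(n) for each 1 ≤ n ≤ 78: μ(1) = 1, μ(2) = -1, μ(3) = -1, μ(4) = 0, μ(5) = -1, μ(6) = 1, μ(7) = -1, μ(8) = 0, μ(9) = 0, μ(10) = 1, μ(11) = -1, μ(12) = 0, μ(13) = -1, μ(14) = 1, μ(15) = 1, μ(16) = 0, μ(17) = -1, μ(18) = 0, μ(19) = -1, μ(20) = 0, μ(21) = 1, μ(22) = 1, μ(23) = -1, μ(24) = 0, μ(25) = 0, μ(26) = 1, μ(27) = 0, μ(28) = 0, μ(29) = -1, μ(30) = -1, μ(31) = -1, μ(32) = 0, μ(33) = 1, μ(34) = 1, μ(35) = 1, μ(36) = 0, μ(37) = -1, μ(38) = 1, μ(39) = 1, μ(40) = 0, μ(41) = -1, μ(42) = -1, μ(43) = -1, μ(44) = 0, μ(45) = 0, μ(46) = 1, μ(47) = -1, μ(48) = 0, μ(49) = 0, μ(50) = 0, μ(51) = 1, μ(52) = 0, μ(53) = -1, μ(54) = 0, μ(55) = 1, μ(56) = 0, μ(57) = 1, μ(58) = 1, μ(59) = -1, μ(60) = 0, μ(61) = -1, μ(62) = 1, μ(63) = 0, μ(64) = 0, μ(65) = 1, μ(66) = -1, μ(67) = -1, μ(68) = 0, μ(69) = 1, μ(70) = -1, μ(71) = -1, μ(72) = 0, μ(73) = -1, μ(74) = 1, μ(75) = 0, μ(76) = 0, μ(77) = 1, μ(78) = -1. Summing all 78 values: -3. (Mertens function M(x) = Σ_{n ≤ x} μ(n); on average M(x) should be small (PNT ⟺ M(x) = o(x)).)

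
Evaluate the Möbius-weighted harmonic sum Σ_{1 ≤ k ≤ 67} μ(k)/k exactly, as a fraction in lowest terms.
Σ μ(k)/k = 1690811146852662245882/1309720258513377842646515

Values of μ(k) for 1 ≤ k ≤ 67: μ(1) = 1, μ(2) = -1, μ(3) = -1, μ(5) = -1, μ(6) = 1, μ(7) = -1, μ(10) = 1, μ(11) = -1, μ(13) = -1, μ(14) = 1, μ(15) = 1, μ(17) = -1, μ(19) = -1, μ(21) = 1, μ(22) = 1, μ(23) = -1, μ(26) = 1, μ(29) = -1, μ(30) = -1, μ(31) = -1, μ(33) = 1, μ(34) = 1, μ(35) = 1, μ(37) = -1, μ(38) = 1, μ(39) = 1, μ(41) = -1, μ(42) = -1, μ(43) = -1, μ(46) = 1, μ(47) = -1, μ(51) = 1, μ(53) = -1, μ(55) = 1, μ(57) = 1, μ(58) = 1, μ(59) = -1, μ(61) = -1, μ(62) = 1, μ(65) = 1, μ(66) = -1, μ(67) = -1, with μ = 0 on non-squarefree integers. Summing μ(k)/k for k where μ(k) ≠ 0 gives 1690811146852662245882/1309720258513377842646515 ≈ 0.0013. (PNT ⟺ this sum → 0 as n → ∞.)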